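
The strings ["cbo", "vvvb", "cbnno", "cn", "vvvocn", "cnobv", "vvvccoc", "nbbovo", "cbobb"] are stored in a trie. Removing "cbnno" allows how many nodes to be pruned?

After clearing the end-marker at "cbnno", prune upward until reaching a node still needed by another word.
The suffix "nno" (3 nodes) is used only by "cbnno"; the node for "cb" still has the child "o", so pruning stops there.
Nodes removed: 3

3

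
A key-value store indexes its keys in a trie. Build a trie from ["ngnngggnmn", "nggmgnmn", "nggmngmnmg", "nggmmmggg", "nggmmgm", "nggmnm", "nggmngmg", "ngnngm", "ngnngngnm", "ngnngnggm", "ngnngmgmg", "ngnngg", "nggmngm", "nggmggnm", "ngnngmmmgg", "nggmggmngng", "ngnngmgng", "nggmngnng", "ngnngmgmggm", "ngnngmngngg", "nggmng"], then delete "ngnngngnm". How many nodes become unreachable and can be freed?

A node on "ngnngngnm"'s path can go only if nothing else ends at it or branches off below it.
The suffix "nm" (2 nodes) is used only by "ngnngngnm"; the node for "ngnngng" still has the child "g", so pruning stops there.
Nodes removed: 2

2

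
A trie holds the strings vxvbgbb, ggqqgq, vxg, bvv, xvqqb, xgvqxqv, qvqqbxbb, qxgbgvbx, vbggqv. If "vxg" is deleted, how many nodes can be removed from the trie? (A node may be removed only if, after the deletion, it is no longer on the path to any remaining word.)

1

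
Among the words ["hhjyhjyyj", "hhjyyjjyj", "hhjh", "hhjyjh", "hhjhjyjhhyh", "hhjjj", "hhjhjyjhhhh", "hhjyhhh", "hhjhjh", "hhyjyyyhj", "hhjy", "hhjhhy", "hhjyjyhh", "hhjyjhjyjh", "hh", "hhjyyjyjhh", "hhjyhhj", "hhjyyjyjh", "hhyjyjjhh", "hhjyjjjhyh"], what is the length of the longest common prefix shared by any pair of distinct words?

Equivalently: take the maximum, over all pairs, of their longest common prefix length.
e.g. "hhjhjyjhhhh" and "hhjhjyjhhyh" share the prefix "hhjhjyjhh" of length 9; no pair shares a longer one.
Longest shared-prefix length: 9

9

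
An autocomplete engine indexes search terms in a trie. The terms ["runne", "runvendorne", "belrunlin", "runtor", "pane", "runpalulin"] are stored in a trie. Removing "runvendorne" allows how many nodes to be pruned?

8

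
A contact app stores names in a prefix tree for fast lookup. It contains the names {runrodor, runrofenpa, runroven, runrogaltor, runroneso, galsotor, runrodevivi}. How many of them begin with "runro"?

Traverse to the node for "runro", then collect every word in that subtree.
Words under "runro": runrodevivi, runrodor, runrofenpa, runrogaltor, runroneso, runroven
Count: 6

6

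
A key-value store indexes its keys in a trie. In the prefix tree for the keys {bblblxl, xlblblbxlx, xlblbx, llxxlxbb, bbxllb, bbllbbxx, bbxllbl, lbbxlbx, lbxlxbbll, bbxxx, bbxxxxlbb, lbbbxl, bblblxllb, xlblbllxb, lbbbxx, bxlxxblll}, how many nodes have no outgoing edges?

A leaf is a node with no children — equivalently, the end of a word that is not a proper prefix of any other stored word.
Those words: "bblblxllb", "bbllbbxx", "bbxllbl", "bbxxxxlbb", "bxlxxblll", "lbbbxl", "lbbbxx", "lbbxlbx", "lbxlxbbll", "llxxlxbb", "xlblblbxlx", "xlblbllxb", "xlblbx"
Leaf count: 13

13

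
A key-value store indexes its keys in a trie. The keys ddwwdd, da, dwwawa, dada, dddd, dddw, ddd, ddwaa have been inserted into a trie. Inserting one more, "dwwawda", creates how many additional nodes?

Walking "dwwawda" from the root, the first 5 characters ("dwwaw") follow existing edges; "d" is the first miss.
Each of the 2 remaining characters creates one node.

2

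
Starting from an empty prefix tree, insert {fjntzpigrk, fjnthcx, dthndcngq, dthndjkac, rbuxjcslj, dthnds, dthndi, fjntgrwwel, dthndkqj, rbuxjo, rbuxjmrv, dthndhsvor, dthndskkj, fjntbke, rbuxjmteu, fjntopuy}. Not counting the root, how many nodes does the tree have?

68

Insert word by word; a character creates a node only if that edge doesn't already exist:
  "fjntzpigrk" → 10 new (f, j, n, t, z, p, i, g, r, k)
  "fjnthcx" → prefix "fjnt" already present; 3 new (h, c, x)
  "dthndcngq" → 9 new (d, t, h, n, d, c, n, g, q)
  "dthndjkac" → prefix "dthnd" already present; 4 new (j, k, a, c)
  "rbuxjcslj" → 9 new (r, b, u, x, j, c, s, l, j)
  "dthnds" → prefix "dthnd" already present; 1 new (s)
  "dthndi" → prefix "dthnd" already present; 1 new (i)
  "fjntgrwwel" → prefix "fjnt" already present; 6 new (g, r, w, w, e, l)
  "dthndkqj" → prefix "dthnd" already present; 3 new (k, q, j)
  "rbuxjo" → prefix "rbuxj" already present; 1 new (o)
  "rbuxjmrv" → prefix "rbuxj" already present; 3 new (m, r, v)
  "dthndhsvor" → prefix "dthnd" already present; 5 new (h, s, v, o, r)
  "dthndskkj" → prefix "dthnds" already present; 3 new (k, k, j)
  "fjntbke" → prefix "fjnt" already present; 3 new (b, k, e)
  "rbuxjmteu" → prefix "rbuxjm" already present; 3 new (t, e, u)
  "fjntopuy" → prefix "fjnt" already present; 4 new (o, p, u, y)
Total nodes = 10 + 3 + 9 + 4 + 9 + 1 + 1 + 6 + 3 + 1 + 3 + 5 + 3 + 3 + 3 + 4 = 68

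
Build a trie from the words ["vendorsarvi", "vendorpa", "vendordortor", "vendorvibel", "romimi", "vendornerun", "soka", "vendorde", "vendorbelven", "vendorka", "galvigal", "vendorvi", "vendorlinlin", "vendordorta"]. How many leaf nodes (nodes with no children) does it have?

13

A leaf is a node with no children — equivalently, the end of a word that is not a proper prefix of any other stored word.
Those words: "galvigal", "romimi", "soka", "vendorbelven", "vendorde", "vendordorta", "vendordortor", "vendorka", "vendorlinlin", "vendornerun", "vendorpa", "vendorsarvi", "vendorvibel"
Leaf count: 13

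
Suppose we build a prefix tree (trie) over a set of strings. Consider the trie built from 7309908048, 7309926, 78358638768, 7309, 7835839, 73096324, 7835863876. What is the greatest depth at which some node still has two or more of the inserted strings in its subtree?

Look for the deepest trie node that still has at least two words in its subtree.
"7835863876" and "78358638768" agree on "7835863876" (10 characters) before diverging; nothing deeper is shared.
Longest shared-prefix length: 10

10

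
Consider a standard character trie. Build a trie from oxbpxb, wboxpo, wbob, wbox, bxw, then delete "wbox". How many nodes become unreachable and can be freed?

A node on "wbox"'s path can go only if nothing else ends at it or branches off below it.
Every node on "wbox" is still needed (e.g. by "wboxpo"), so nothing is freed.
Nodes removed: 0

0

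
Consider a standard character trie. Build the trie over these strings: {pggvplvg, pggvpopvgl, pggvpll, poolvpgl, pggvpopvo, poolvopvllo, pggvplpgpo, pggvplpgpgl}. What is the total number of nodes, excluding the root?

34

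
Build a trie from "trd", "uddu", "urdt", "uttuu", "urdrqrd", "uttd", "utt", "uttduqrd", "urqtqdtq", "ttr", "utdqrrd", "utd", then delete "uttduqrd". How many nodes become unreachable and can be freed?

4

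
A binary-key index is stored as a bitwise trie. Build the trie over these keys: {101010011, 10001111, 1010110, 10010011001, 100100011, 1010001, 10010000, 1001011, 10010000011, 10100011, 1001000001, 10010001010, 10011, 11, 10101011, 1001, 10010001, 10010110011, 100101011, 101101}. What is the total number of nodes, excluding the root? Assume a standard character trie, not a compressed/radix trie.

55

Trace insertions, counting only characters that open a new branch:
  "101010011" → 9 new (1, 0, 1, 0, 1, 0, 0, 1, 1)
  "10001111" → prefix "10" already present; 6 new (0, 0, 1, 1, 1, 1)
  "1010110" → prefix "10101" already present; 2 new (1, 0)
  "10010011001" → prefix "100" already present; 8 new (1, 0, 0, 1, 1, 0, 0, 1)
  "100100011" → prefix "100100" already present; 3 new (0, 1, 1)
  "1010001" → prefix "1010" already present; 3 new (0, 0, 1)
  "10010000" → prefix "1001000" already present; 1 new (0)
  "1001011" → prefix "10010" already present; 2 new (1, 1)
  "10010000011" → prefix "10010000" already present; 3 new (0, 1, 1)
  "10100011" → prefix "1010001" already present; 1 new (1)
  "1001000001" → prefix "1001000001" already present; 0 new (none)
  "10010001010" → prefix "10010001" already present; 3 new (0, 1, 0)
  "10011" → prefix "1001" already present; 1 new (1)
  "11" → prefix "1" already present; 1 new (1)
  "10101011" → prefix "101010" already present; 2 new (1, 1)
  "1001" → prefix "1001" already present; 0 new (none)
  "10010001" → prefix "10010001" already present; 0 new (none)
  "10010110011" → prefix "1001011" already present; 4 new (0, 0, 1, 1)
  "100101011" → prefix "100101" already present; 3 new (0, 1, 1)
  "101101" → prefix "101" already present; 3 new (1, 0, 1)
Total nodes = 9 + 6 + 2 + 8 + 3 + 3 + 1 + 2 + 3 + 1 + 0 + 3 + 1 + 1 + 2 + 0 + 0 + 4 + 3 + 3 = 55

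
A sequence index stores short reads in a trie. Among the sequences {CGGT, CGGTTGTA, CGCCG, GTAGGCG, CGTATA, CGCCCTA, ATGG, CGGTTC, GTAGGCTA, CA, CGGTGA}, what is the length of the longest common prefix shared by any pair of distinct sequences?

Equivalently: take the maximum, over all pairs, of their longest common prefix length.
e.g. "GTAGGCG" and "GTAGGCTA" share the prefix "GTAGGC" of length 6; no pair shares a longer one.
Longest shared-prefix length: 6

6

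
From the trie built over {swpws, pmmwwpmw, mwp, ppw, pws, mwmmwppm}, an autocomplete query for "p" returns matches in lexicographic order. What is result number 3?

DFS of the "p" subtree visits, in order: "pmmwwpmw", "ppw", "pws"
The 3rd is pws.

pws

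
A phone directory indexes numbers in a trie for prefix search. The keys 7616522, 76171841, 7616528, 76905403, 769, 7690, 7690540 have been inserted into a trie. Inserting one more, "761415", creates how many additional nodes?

3

Walking "761415" from the root, the first 3 characters ("761") follow existing edges; "4" is the first miss.
New nodes needed: |"761415"| − 3 = 6 − 3 = 3.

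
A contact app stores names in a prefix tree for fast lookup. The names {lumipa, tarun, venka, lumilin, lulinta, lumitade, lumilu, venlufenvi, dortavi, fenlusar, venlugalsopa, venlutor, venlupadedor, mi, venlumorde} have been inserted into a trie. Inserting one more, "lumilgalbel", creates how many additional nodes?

The longest prefix of "lumilgalbel" already in the trie is "lumil" (length 5).
Each of the 6 remaining characters creates one node.

6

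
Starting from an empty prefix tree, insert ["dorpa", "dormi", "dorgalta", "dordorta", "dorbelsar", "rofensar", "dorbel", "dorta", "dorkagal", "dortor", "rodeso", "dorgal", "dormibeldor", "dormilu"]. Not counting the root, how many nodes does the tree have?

52

For each word, the new-node count is its length minus the longest prefix already in the trie:
  "dorpa" → 5 new (d, o, r, p, a)
  "dormi" → prefix "dor" already present; 2 new (m, i)
  "dorgalta" → prefix "dor" already present; 5 new (g, a, l, t, a)
  "dordorta" → prefix "dor" already present; 5 new (d, o, r, t, a)
  "dorbelsar" → prefix "dor" already present; 6 new (b, e, l, s, a, r)
  "rofensar" → 8 new (r, o, f, e, n, s, a, r)
  "dorbel" → prefix "dorbel" already present; 0 new (none)
  "dorta" → prefix "dor" already present; 2 new (t, a)
  "dorkagal" → prefix "dor" already present; 5 new (k, a, g, a, l)
  "dortor" → prefix "dort" already present; 2 new (o, r)
  "rodeso" → prefix "ro" already present; 4 new (d, e, s, o)
  "dorgal" → prefix "dorgal" already present; 0 new (none)
  "dormibeldor" → prefix "dormi" already present; 6 new (b, e, l, d, o, r)
  "dormilu" → prefix "dormi" already present; 2 new (l, u)
Total nodes = 5 + 2 + 5 + 5 + 6 + 8 + 0 + 2 + 5 + 2 + 4 + 0 + 6 + 2 = 52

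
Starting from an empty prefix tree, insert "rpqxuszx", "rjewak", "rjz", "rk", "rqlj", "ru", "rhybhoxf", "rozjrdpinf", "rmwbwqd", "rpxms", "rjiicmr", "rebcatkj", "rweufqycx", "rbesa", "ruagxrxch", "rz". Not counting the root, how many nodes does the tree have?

Insert word by word; a character creates a node only if that edge doesn't already exist:
  "rpqxuszx" → 8 new (r, p, q, x, u, s, z, x)
  "rjewak" → prefix "r" already present; 5 new (j, e, w, a, k)
  "rjz" → prefix "rj" already present; 1 new (z)
  "rk" → prefix "r" already present; 1 new (k)
  "rqlj" → prefix "r" already present; 3 new (q, l, j)
  "ru" → prefix "r" already present; 1 new (u)
  "rhybhoxf" → prefix "r" already present; 7 new (h, y, b, h, o, x, f)
  "rozjrdpinf" → prefix "r" already present; 9 new (o, z, j, r, d, p, i, n, f)
  "rmwbwqd" → prefix "r" already present; 6 new (m, w, b, w, q, d)
  "rpxms" → prefix "rp" already present; 3 new (x, m, s)
  "rjiicmr" → prefix "rj" already present; 5 new (i, i, c, m, r)
  "rebcatkj" → prefix "r" already present; 7 new (e, b, c, a, t, k, j)
  "rweufqycx" → prefix "r" already present; 8 new (w, e, u, f, q, y, c, x)
  "rbesa" → prefix "r" already present; 4 new (b, e, s, a)
  "ruagxrxch" → prefix "ru" already present; 7 new (a, g, x, r, x, c, h)
  "rz" → prefix "r" already present; 1 new (z)
Total nodes = 8 + 5 + 1 + 1 + 3 + 1 + 7 + 9 + 6 + 3 + 5 + 7 + 8 + 4 + 7 + 1 = 76

76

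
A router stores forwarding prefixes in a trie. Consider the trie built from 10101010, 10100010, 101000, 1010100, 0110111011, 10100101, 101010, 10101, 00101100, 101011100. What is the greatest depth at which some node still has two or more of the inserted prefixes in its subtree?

Look for the deepest trie node that still has at least two words in its subtree.
"101000" and "10100010" agree on "101000" (6 characters) before diverging; nothing deeper is shared.
Longest shared-prefix length: 6

6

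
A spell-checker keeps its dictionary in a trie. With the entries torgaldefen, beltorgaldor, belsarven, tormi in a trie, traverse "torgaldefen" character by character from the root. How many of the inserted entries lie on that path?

1

Traverse "torgaldefen" character by character; count nodes along the way that are marked as word ends.
Prefixes of the query that are stored words: "torgaldefen"
Count: 1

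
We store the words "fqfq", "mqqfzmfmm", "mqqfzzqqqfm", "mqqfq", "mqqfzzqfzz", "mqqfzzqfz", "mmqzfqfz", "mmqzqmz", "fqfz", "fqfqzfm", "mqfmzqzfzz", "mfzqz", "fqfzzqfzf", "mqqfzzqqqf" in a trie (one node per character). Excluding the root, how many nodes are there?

For each word, the new-node count is its length minus the longest prefix already in the trie:
  "fqfq" → 4 new (f, q, f, q)
  "mqqfzmfmm" → 9 new (m, q, q, f, z, m, f, m, m)
  "mqqfzzqqqfm" → prefix "mqqfz" already present; 6 new (z, q, q, q, f, m)
  "mqqfq" → prefix "mqqf" already present; 1 new (q)
  "mqqfzzqfzz" → prefix "mqqfzzq" already present; 3 new (f, z, z)
  "mqqfzzqfz" → prefix "mqqfzzqfz" already present; 0 new (none)
  "mmqzfqfz" → prefix "m" already present; 7 new (m, q, z, f, q, f, z)
  "mmqzqmz" → prefix "mmqz" already present; 3 new (q, m, z)
  "fqfz" → prefix "fqf" already present; 1 new (z)
  "fqfqzfm" → prefix "fqfq" already present; 3 new (z, f, m)
  "mqfmzqzfzz" → prefix "mq" already present; 8 new (f, m, z, q, z, f, z, z)
  "mfzqz" → prefix "m" already present; 4 new (f, z, q, z)
  "fqfzzqfzf" → prefix "fqfz" already present; 5 new (z, q, f, z, f)
  "mqqfzzqqqf" → prefix "mqqfzzqqqf" already present; 0 new (none)
Total nodes = 4 + 9 + 6 + 1 + 3 + 0 + 7 + 3 + 1 + 3 + 8 + 4 + 5 + 0 = 54

54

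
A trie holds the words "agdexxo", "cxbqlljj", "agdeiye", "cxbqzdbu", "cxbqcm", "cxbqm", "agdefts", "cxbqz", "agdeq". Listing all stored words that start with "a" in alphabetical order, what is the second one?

DFS of the "a" subtree visits, in order: "agdefts", "agdeiye", "agdeq", "agdexxo"
The 2nd is agdeiye.

agdeiye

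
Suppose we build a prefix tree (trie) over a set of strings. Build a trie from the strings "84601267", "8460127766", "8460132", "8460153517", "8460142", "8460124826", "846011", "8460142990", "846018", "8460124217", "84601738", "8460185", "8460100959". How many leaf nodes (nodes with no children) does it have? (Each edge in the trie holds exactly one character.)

11

A leaf is a node with no children — equivalently, the end of a word that is not a proper prefix of any other stored word.
Those words: "8460100959", "846011", "8460124217", "8460124826", "84601267", "8460127766", "8460132", "8460142990", "8460153517", "84601738", "8460185"
Leaf count: 11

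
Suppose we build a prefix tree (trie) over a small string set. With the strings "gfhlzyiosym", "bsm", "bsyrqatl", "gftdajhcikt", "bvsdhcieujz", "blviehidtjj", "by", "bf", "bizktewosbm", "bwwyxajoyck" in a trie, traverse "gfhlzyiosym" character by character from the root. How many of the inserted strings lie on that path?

1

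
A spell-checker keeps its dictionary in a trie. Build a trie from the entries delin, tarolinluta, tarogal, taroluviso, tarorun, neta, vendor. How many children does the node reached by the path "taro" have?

3

Walk "taro" from the root, arriving at one node.
Characters that immediately follow "taro" among the stored strings: {g, l, r}.
That node has 3 child edges.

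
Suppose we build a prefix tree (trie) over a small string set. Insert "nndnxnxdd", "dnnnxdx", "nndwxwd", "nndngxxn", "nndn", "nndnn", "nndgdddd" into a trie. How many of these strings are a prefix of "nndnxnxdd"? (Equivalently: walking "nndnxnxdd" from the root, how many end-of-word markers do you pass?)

2

Check each prefix of "nndnxnxdd" against the stored set — each match is an end-marker on the path.
Prefixes of the query that are stored words: "nndn", "nndnxnxdd"
Count: 2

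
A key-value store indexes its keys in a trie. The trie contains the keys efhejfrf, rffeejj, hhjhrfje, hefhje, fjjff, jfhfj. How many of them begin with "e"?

1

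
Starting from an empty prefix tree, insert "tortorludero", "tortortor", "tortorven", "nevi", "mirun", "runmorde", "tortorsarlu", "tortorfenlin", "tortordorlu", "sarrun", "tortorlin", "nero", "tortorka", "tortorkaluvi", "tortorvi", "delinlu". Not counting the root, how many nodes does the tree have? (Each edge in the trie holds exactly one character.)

Count nodes per top-level branch (shared prefixes stored once):
  'd'-branch (delinlu): 7 nodes
  'm'-branch (mirun): 5 nodes
  'n'-branch (nero, nevi): 6 nodes
  'r'-branch (runmorde): 8 nodes
  's'-branch (sarrun): 6 nodes
  't'-branch (tortordorlu, tortorfenlin, tortorka, tortorkaluvi, tortorlin, tortorludero, tortorsarlu, tortortor, tortorven, tortorvi): 43 nodes
Sum: 75

75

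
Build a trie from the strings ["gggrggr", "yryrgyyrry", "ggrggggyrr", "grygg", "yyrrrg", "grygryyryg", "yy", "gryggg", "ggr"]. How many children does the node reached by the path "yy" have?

Walk "yy" from the root, arriving at one node.
Distinct next characters after "yy": r.
That node has 1 child edge.

1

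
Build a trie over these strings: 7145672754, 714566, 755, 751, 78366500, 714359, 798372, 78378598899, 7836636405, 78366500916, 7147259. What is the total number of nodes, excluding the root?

Insert word by word; a character creates a node only if that edge doesn't already exist:
  "7145672754" → 10 new (7, 1, 4, 5, 6, 7, 2, 7, 5, 4)
  "714566" → prefix "71456" already present; 1 new (6)
  "755" → prefix "7" already present; 2 new (5, 5)
  "751" → prefix "75" already present; 1 new (1)
  "78366500" → prefix "7" already present; 7 new (8, 3, 6, 6, 5, 0, 0)
  "714359" → prefix "714" already present; 3 new (3, 5, 9)
  "798372" → prefix "7" already present; 5 new (9, 8, 3, 7, 2)
  "78378598899" → prefix "783" already present; 8 new (7, 8, 5, 9, 8, 8, 9, 9)
  "7836636405" → prefix "78366" already present; 5 new (3, 6, 4, 0, 5)
  "78366500916" → prefix "78366500" already present; 3 new (9, 1, 6)
  "7147259" → prefix "714" already present; 4 new (7, 2, 5, 9)
Total nodes = 10 + 1 + 2 + 1 + 7 + 3 + 5 + 8 + 5 + 3 + 4 = 49

49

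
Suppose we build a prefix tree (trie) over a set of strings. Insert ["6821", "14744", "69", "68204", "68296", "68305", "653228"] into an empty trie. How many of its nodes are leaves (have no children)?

A leaf is a node with no children — equivalently, the end of a word that is not a proper prefix of any other stored word.
Those words: "14744", "653228", "68204", "6821", "68296", "68305", "69"
Leaf count: 7

7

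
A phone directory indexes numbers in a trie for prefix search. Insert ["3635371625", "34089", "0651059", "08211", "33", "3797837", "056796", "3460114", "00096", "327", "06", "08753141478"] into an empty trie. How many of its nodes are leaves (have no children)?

11

A leaf is a node with no children — equivalently, the end of a word that is not a proper prefix of any other stored word.
Those words: "00096", "056796", "0651059", "08211", "08753141478", "327", "33", "34089", "3460114", "3635371625", "3797837"
Leaf count: 11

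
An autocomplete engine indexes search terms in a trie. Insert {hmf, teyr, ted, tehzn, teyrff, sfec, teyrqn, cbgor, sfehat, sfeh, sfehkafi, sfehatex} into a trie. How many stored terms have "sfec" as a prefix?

1

Traverse to the node for "sfec", then collect every word in that subtree.
Matches: "sfec"
Count: 1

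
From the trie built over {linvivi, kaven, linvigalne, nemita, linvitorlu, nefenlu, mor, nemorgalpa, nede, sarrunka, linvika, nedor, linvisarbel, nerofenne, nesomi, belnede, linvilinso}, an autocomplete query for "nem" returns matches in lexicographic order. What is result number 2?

nemorgalpa

Filter for "nem…" and sort: "nemita", "nemorgalpa"
The 2nd is nemorgalpa.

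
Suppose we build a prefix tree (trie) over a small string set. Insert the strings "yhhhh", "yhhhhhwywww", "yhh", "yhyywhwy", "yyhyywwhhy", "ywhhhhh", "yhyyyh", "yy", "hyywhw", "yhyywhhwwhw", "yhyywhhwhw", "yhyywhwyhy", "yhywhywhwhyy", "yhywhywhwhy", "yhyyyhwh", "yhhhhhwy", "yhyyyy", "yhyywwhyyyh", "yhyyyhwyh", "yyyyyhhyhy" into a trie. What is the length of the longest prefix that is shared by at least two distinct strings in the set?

11

The deepest shared node is where two words last agree before diverging.
e.g. "yhywhywhwhy" and "yhywhywhwhyy" share the prefix "yhywhywhwhy" of length 11; no pair shares a longer one.
Longest shared-prefix length: 11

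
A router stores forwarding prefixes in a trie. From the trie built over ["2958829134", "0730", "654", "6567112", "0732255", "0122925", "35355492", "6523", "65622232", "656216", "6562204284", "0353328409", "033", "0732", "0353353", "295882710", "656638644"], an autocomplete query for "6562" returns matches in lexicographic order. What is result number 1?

Filter for "6562…" and sort: "656216", "6562204284", "65622232"
The 1st is 656216.

656216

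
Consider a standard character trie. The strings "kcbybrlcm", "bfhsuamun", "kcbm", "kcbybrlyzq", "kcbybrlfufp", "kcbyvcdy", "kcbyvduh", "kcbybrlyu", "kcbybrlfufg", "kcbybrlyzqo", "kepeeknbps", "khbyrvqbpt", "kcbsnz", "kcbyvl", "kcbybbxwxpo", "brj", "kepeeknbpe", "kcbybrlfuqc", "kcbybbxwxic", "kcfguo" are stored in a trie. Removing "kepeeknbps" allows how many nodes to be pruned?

1

After clearing the end-marker at "kepeeknbps", prune upward until reaching a node still needed by another word.
The suffix "s" (1 node) is used only by "kepeeknbps"; the node for "kepeeknbp" still has the child "e", so pruning stops there.
Nodes removed: 1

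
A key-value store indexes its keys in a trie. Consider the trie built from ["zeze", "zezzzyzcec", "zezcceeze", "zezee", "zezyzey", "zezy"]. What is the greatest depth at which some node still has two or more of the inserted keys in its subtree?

4

Equivalently: take the maximum, over all pairs, of their longest common prefix length.
e.g. "zeze" and "zezee" share the prefix "zeze" of length 4; no pair shares a longer one.
Longest shared-prefix length: 4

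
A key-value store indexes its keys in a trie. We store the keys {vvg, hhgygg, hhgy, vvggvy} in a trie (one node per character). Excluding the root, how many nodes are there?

Trie structure (* marks end of a word):
(root)
├─ h
│  └─ h
│     └─ g
│        └─ y *
│           └─ g
│              └─ g *
└─ v
   └─ v
      └─ g *
         └─ g
            └─ v
               └─ y *
Counting every labelled node above: 12.

12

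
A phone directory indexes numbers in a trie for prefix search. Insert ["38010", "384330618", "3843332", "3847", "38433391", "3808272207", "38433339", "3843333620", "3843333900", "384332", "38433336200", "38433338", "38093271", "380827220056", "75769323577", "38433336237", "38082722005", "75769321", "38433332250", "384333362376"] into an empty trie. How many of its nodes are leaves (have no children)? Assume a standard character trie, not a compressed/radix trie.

A leaf is a node with no children — equivalently, the end of a word that is not a proper prefix of any other stored word.
Those words: "38010", "380827220056", "3808272207", "38093271", "384330618", "384332", "3843332", "38433332250", "38433336200", "384333362376", "38433338", "3843333900", "38433391", "3847", "75769321", "75769323577"
Leaf count: 16

16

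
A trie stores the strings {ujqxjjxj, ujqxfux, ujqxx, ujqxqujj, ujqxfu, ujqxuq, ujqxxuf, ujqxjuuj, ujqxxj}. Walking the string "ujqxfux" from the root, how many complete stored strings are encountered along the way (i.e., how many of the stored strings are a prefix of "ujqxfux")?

Check each prefix of "ujqxfux" against the stored set — each match is an end-marker on the path.
Prefixes of the query that are stored words: "ujqxfu", "ujqxfux"
Count: 2

2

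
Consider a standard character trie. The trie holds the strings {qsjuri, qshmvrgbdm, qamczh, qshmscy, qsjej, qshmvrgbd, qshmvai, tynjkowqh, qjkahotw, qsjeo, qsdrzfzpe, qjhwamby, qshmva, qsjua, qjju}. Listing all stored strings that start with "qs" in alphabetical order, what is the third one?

qshmva

DFS of the "qs" subtree visits, in order: "qsdrzfzpe", "qshmscy", "qshmva", "qshmvai", "qshmvrgbd", "qshmvrgbdm", "qsjej", "qsjeo", "qsjua", "qsjuri"
Position 3: qshmva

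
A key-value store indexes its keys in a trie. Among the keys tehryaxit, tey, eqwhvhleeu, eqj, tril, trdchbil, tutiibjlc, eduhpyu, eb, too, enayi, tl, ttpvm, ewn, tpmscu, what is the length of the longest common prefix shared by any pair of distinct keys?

Equivalently: take the maximum, over all pairs, of their longest common prefix length.
"eqj" and "eqwhvhleeu" agree on "eq" (2 characters) before diverging; nothing deeper is shared.
Longest shared-prefix length: 2

2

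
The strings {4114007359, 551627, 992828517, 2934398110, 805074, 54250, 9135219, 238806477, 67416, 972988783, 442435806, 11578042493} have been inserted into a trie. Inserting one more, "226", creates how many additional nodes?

2

The longest prefix of "226" already in the trie is "2" (length 1).
So 3 − 1 = 2 new nodes.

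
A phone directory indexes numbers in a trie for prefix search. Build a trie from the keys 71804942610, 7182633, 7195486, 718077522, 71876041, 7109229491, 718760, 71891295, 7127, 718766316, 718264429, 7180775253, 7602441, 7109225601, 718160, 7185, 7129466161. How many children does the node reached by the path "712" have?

Walk "712" from the root, arriving at one node.
Distinct next characters after "712": 7, 9.
That node has 2 child edges.

2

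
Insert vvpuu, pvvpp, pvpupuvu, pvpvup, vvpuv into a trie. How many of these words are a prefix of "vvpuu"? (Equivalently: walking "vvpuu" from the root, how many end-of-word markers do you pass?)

1

Traverse "vvpuu" character by character; count nodes along the way that are marked as word ends.
Prefixes of the query that are stored words: "vvpuu"
Count: 1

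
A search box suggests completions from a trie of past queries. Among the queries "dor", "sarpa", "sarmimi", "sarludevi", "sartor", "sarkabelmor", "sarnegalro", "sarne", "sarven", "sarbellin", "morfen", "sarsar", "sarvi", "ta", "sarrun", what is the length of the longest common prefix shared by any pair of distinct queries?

5

The deepest shared node is where two words last agree before diverging.
"sarne" and "sarnegalro" agree on "sarne" (5 characters) before diverging; nothing deeper is shared.
Longest shared-prefix length: 5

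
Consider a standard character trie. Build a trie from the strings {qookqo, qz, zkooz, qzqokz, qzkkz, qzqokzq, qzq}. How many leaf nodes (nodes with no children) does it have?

4

A leaf is a node with no children — equivalently, the end of a word that is not a proper prefix of any other stored word.
Those words: "qookqo", "qzkkz", "qzqokzq", "zkooz"
Leaf count: 4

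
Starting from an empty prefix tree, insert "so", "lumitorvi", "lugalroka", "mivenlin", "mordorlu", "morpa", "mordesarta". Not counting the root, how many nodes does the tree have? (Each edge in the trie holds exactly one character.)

Insert word by word; a character creates a node only if that edge doesn't already exist:
  "so" → 2 new (s, o)
  "lumitorvi" → 9 new (l, u, m, i, t, o, r, v, i)
  "lugalroka" → prefix "lu" already present; 7 new (g, a, l, r, o, k, a)
  "mivenlin" → 8 new (m, i, v, e, n, l, i, n)
  "mordorlu" → prefix "m" already present; 7 new (o, r, d, o, r, l, u)
  "morpa" → prefix "mor" already present; 2 new (p, a)
  "mordesarta" → prefix "mord" already present; 6 new (e, s, a, r, t, a)
Total nodes = 2 + 9 + 7 + 8 + 7 + 2 + 6 = 41

41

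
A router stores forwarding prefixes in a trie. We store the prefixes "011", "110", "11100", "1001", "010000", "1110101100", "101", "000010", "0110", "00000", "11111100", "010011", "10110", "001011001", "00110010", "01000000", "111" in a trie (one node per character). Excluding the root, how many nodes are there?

For each word, the new-node count is its length minus the longest prefix already in the trie:
  "011" → 3 new (0, 1, 1)
  "110" → 3 new (1, 1, 0)
  "11100" → prefix "11" already present; 3 new (1, 0, 0)
  "1001" → prefix "1" already present; 3 new (0, 0, 1)
  "010000" → prefix "01" already present; 4 new (0, 0, 0, 0)
  "1110101100" → prefix "1110" already present; 6 new (1, 0, 1, 1, 0, 0)
  "101" → prefix "10" already present; 1 new (1)
  "000010" → prefix "0" already present; 5 new (0, 0, 0, 1, 0)
  "0110" → prefix "011" already present; 1 new (0)
  "00000" → prefix "0000" already present; 1 new (0)
  "11111100" → prefix "111" already present; 5 new (1, 1, 1, 0, 0)
  "010011" → prefix "0100" already present; 2 new (1, 1)
  "10110" → prefix "101" already present; 2 new (1, 0)
  "001011001" → prefix "00" already present; 7 new (1, 0, 1, 1, 0, 0, 1)
  "00110010" → prefix "001" already present; 5 new (1, 0, 0, 1, 0)
  "01000000" → prefix "010000" already present; 2 new (0, 0)
  "111" → prefix "111" already present; 0 new (none)
Total nodes = 3 + 3 + 3 + 3 + 4 + 6 + 1 + 5 + 1 + 1 + 5 + 2 + 2 + 7 + 5 + 2 + 0 = 53

53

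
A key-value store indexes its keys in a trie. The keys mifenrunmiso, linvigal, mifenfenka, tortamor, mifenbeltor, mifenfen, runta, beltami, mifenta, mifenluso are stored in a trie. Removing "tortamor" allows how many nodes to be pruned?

8

After clearing the end-marker at "tortamor", prune upward until reaching a node still needed by another word.
No other word shares any prefix with "tortamor", so all 8 of its nodes go.
Nodes removed: 8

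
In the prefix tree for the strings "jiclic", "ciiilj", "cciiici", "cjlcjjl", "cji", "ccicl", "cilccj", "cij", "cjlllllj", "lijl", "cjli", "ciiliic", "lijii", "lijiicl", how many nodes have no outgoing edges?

Leaves are exactly the stored words that no other stored word extends.
Those words: "ccicl", "cciiici", "ciiilj", "ciiliic", "cij", "cilccj", "cji", "cjlcjjl", "cjli", "cjlllllj", "jiclic", "lijiicl", "lijl"
Leaf count: 13

13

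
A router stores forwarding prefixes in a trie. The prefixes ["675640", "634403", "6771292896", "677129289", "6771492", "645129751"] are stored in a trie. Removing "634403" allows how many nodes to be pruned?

A node on "634403"'s path can go only if nothing else ends at it or branches off below it.
The suffix "34403" (5 nodes) is used only by "634403"; the node for "6" still has the child "7", so pruning stops there.
Nodes removed: 5

5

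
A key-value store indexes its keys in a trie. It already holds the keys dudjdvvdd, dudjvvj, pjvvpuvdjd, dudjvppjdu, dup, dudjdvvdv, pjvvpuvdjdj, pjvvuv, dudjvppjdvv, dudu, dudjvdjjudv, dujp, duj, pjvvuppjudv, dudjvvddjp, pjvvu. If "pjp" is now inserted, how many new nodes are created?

1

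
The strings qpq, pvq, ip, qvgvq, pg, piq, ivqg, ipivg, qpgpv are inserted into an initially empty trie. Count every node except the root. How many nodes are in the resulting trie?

24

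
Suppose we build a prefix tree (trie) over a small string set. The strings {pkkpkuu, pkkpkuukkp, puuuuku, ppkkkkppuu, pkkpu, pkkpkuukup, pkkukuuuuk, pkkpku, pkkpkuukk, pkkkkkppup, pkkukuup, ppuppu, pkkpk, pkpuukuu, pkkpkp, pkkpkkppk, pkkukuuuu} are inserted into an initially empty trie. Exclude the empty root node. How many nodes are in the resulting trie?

58

Count nodes per top-level branch (shared prefixes stored once):
  'p'-branch (pkkkkkppup, pkkpk, pkkpkkppk, pkkpkp, pkkpku, pkkpkuu, pkkpkuukk, pkkpkuukkp, pkkpkuukup, pkkpu, pkkukuup, pkkukuuuu, pkkukuuuuk, pkpuukuu, ppkkkkppuu, ppuppu, puuuuku): 58 nodes
Sum: 58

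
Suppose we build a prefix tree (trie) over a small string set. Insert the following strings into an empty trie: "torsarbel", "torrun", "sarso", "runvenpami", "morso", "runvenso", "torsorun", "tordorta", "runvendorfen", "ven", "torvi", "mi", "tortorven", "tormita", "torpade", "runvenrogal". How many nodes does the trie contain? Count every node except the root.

74

Trace insertions, counting only characters that open a new branch:
  "torsarbel" → 9 new (t, o, r, s, a, r, b, e, l)
  "torrun" → prefix "tor" already present; 3 new (r, u, n)
  "sarso" → 5 new (s, a, r, s, o)
  "runvenpami" → 10 new (r, u, n, v, e, n, p, a, m, i)
  "morso" → 5 new (m, o, r, s, o)
  "runvenso" → prefix "runven" already present; 2 new (s, o)
  "torsorun" → prefix "tors" already present; 4 new (o, r, u, n)
  "tordorta" → prefix "tor" already present; 5 new (d, o, r, t, a)
  "runvendorfen" → prefix "runven" already present; 6 new (d, o, r, f, e, n)
  "ven" → 3 new (v, e, n)
  "torvi" → prefix "tor" already present; 2 new (v, i)
  "mi" → prefix "m" already present; 1 new (i)
  "tortorven" → prefix "tor" already present; 6 new (t, o, r, v, e, n)
  "tormita" → prefix "tor" already present; 4 new (m, i, t, a)
  "torpade" → prefix "tor" already present; 4 new (p, a, d, e)
  "runvenrogal" → prefix "runven" already present; 5 new (r, o, g, a, l)
Total nodes = 9 + 3 + 5 + 10 + 5 + 2 + 4 + 5 + 6 + 3 + 2 + 1 + 6 + 4 + 4 + 5 = 74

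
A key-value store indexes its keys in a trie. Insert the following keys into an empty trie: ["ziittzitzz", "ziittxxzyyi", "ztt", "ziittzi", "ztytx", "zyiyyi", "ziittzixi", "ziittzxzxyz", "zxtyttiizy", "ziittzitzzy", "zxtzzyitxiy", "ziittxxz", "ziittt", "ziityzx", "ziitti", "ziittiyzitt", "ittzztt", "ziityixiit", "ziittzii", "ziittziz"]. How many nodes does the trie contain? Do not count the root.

75

Trace insertions, counting only characters that open a new branch:
  "ziittzitzz" → 10 new (z, i, i, t, t, z, i, t, z, z)
  "ziittxxzyyi" → prefix "ziitt" already present; 6 new (x, x, z, y, y, i)
  "ztt" → prefix "z" already present; 2 new (t, t)
  "ziittzi" → prefix "ziittzi" already present; 0 new (none)
  "ztytx" → prefix "zt" already present; 3 new (y, t, x)
  "zyiyyi" → prefix "z" already present; 5 new (y, i, y, y, i)
  "ziittzixi" → prefix "ziittzi" already present; 2 new (x, i)
  "ziittzxzxyz" → prefix "ziittz" already present; 5 new (x, z, x, y, z)
  "zxtyttiizy" → prefix "z" already present; 9 new (x, t, y, t, t, i, i, z, y)
  "ziittzitzzy" → prefix "ziittzitzz" already present; 1 new (y)
  "zxtzzyitxiy" → prefix "zxt" already present; 8 new (z, z, y, i, t, x, i, y)
  "ziittxxz" → prefix "ziittxxz" already present; 0 new (none)
  "ziittt" → prefix "ziitt" already present; 1 new (t)
  "ziityzx" → prefix "ziit" already present; 3 new (y, z, x)
  "ziitti" → prefix "ziitt" already present; 1 new (i)
  "ziittiyzitt" → prefix "ziitti" already present; 5 new (y, z, i, t, t)
  "ittzztt" → 7 new (i, t, t, z, z, t, t)
  "ziityixiit" → prefix "ziity" already present; 5 new (i, x, i, i, t)
  "ziittzii" → prefix "ziittzi" already present; 1 new (i)
  "ziittziz" → prefix "ziittzi" already present; 1 new (z)
Total nodes = 10 + 6 + 2 + 0 + 3 + 5 + 2 + 5 + 9 + 1 + 8 + 0 + 1 + 3 + 1 + 5 + 7 + 5 + 1 + 1 = 75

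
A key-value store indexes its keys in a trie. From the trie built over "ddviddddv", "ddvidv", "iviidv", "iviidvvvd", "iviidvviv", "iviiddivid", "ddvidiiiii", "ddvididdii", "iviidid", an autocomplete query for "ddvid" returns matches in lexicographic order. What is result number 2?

ddvididdii

Filter for "ddvid…" and sort: "ddviddddv", "ddvididdii", "ddvidiiiii", "ddvidv"
Position 2: ddvididdii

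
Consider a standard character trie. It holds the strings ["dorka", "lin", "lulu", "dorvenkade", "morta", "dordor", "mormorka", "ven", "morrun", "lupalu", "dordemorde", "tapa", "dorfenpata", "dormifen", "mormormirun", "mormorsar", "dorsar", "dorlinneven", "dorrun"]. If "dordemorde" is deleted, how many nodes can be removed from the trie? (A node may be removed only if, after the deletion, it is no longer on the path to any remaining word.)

6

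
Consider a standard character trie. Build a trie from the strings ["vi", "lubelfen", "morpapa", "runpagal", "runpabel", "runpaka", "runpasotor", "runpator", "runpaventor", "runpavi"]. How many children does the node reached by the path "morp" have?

1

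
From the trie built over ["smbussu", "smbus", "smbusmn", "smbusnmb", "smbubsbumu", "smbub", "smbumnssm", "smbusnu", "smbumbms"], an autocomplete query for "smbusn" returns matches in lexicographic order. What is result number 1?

smbusnmb

DFS of the "smbusn" subtree visits, in order: "smbusnmb", "smbusnu"
The 1st is smbusnmb.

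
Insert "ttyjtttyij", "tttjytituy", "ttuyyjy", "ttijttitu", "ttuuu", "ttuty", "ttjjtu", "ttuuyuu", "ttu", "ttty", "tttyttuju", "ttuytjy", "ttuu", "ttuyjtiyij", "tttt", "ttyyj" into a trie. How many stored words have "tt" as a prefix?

16

Walk to "tt"; the words in its subtree are exactly those with that prefix.
Matches: "ttijttitu", "ttjjtu", "tttjytituy", "tttt", "ttty", "tttyttuju", "ttu", "ttuty", "ttuu", "ttuuu", "ttuuyuu", "ttuyjtiyij", "ttuytjy", "ttuyyjy", "ttyjtttyij", "ttyyj"
Count: 16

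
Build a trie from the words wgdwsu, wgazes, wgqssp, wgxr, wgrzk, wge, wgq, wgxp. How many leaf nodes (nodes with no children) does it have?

7

Leaves are exactly the stored words that no other stored word extends.
Those words: "wgazes", "wgdwsu", "wge", "wgqssp", "wgrzk", "wgxp", "wgxr"
Leaf count: 7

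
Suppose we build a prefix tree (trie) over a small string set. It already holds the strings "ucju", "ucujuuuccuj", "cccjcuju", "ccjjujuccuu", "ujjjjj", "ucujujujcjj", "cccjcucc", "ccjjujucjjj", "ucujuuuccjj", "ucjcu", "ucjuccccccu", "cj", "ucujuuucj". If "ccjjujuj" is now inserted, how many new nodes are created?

"ccjjuju" is already a path in the trie; the remaining "j" must be added.
So 8 − 7 = 1 new nodes.

1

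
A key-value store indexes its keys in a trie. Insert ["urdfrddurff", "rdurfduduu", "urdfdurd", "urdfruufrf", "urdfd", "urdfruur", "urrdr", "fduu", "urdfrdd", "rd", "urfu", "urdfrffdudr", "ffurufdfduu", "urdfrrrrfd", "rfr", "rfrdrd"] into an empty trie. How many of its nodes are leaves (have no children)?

12

A leaf is a node with no children — equivalently, the end of a word that is not a proper prefix of any other stored word.
Those words: "fduu", "ffurufdfduu", "rdurfduduu", "rfrdrd", "urdfdurd", "urdfrddurff", "urdfrffdudr", "urdfrrrrfd", "urdfruufrf", "urdfruur", "urfu", "urrdr"
Leaf count: 12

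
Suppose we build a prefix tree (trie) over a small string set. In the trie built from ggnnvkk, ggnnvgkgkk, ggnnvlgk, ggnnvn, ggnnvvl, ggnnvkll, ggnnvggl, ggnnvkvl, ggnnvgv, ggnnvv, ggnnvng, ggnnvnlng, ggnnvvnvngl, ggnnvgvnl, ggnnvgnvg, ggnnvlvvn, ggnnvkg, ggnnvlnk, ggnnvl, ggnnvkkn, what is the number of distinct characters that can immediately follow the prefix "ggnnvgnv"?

1

The children of the "ggnnvgnv" node are the distinct next characters among strings starting with "ggnnvgnv".
Distinct next characters after "ggnnvgnv": g.
That node has 1 child edge.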